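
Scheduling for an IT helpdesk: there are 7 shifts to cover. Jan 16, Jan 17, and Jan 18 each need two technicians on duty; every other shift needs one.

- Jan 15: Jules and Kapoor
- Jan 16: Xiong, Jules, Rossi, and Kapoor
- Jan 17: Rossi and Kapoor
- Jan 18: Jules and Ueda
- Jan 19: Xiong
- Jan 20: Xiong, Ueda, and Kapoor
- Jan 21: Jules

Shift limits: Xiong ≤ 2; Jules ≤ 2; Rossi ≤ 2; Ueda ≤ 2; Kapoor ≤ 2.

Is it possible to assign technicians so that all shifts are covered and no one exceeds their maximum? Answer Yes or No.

Jan 17 can only be covered by Rossi and Kapoor, so that assignment is forced.
Jan 18 can only be covered by Jules and Ueda, so that assignment is forced.
Jan 19 can only be covered by Xiong, so that assignment is forced.
One valid schedule: Jan 15→Kapoor, Jan 16→Xiong+Rossi, Jan 17→Rossi+Kapoor, Jan 18→Jules+Ueda, Jan 19→Xiong, Jan 20→Ueda, Jan 21→Jules.
Loads: Xiong 2/2, Jules 2/2, Rossi 2/2, Ueda 2/2, Kapoor 2/2 — all within limits.

Yes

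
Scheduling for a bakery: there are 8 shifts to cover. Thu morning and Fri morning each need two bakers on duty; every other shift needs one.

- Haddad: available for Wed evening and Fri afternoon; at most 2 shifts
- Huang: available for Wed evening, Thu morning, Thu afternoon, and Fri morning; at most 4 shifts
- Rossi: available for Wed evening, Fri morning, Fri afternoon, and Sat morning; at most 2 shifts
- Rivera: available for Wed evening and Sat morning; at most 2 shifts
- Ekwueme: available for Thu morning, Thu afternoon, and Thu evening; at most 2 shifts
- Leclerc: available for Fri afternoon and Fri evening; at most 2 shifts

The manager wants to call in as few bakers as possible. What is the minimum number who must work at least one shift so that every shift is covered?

10 slots to fill and no one can take more than 4, so at least ⌈10/4⌉ = 3 bakers are needed.
Any 3 bakers together have capacity at most 4+2+2 = 8 < 10 slots, so 3 can never suffice.
Huang, Rossi, Ekwueme, and Leclerc alone can cover everything: Wed evening→Huang, Thu morning→Huang+Ekwueme, Thu afternoon→Huang, Thu evening→Ekwueme, Fri morning→Huang+Rossi, Fri afternoon→Leclerc, Fri evening→Leclerc, Sat morning→Rossi.

4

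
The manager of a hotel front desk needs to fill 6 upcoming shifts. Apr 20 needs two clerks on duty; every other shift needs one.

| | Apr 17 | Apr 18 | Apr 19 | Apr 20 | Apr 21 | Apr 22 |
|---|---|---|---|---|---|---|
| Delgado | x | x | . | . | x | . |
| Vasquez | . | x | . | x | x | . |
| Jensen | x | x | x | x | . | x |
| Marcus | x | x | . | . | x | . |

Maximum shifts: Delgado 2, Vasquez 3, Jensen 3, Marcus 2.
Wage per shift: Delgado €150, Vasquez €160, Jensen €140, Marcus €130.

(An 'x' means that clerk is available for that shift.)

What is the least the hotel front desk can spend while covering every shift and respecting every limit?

€990

Apr 19 can only be covered by Jensen, so that assignment is forced.
Apr 20 can only be covered by Vasquez and Jensen, so that assignment is forced.
Apr 22 can only be covered by Jensen, so that assignment is forced.
Picking the cheapest available clerk for each shift independently would cost €970, but that ignores the shift limits.
An optimal schedule: Apr 17→Marcus, Apr 18→Delgado, Apr 19→Jensen, Apr 20→Jensen+Vasquez, Apr 21→Marcus, Apr 22→Jensen.
Total: 130 + 150 + 140 + 140 + 160 + 130 + 140 = €990.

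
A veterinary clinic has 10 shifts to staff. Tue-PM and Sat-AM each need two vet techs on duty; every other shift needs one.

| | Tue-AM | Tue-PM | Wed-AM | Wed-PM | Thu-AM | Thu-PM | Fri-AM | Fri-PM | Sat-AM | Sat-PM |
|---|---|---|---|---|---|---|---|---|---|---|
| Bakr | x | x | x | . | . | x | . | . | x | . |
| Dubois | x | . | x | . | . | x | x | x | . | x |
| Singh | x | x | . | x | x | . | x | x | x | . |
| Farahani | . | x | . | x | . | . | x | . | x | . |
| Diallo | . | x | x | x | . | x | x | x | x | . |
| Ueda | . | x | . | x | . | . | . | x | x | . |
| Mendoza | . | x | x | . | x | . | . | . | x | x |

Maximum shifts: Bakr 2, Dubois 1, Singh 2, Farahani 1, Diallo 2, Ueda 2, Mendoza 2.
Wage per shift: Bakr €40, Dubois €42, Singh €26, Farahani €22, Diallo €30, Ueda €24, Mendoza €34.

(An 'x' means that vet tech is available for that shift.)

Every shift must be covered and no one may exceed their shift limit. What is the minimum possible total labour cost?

Picking the cheapest available vet tech for each shift independently would cost €306, but that ignores the shift limits.
An optimal schedule: Tue-AM→Bakr, Tue-PM→Ueda+Mendoza, Wed-AM→Diallo, Wed-PM→Singh, Thu-AM→Singh, Thu-PM→Bakr, Fri-AM→Farahani, Fri-PM→Diallo, Sat-AM→Ueda+Mendoza, Sat-PM→Dubois.
Total: 40 + 24 + 34 + 30 + 26 + 26 + 40 + 22 + 30 + 24 + 34 + 42 = €372.

€372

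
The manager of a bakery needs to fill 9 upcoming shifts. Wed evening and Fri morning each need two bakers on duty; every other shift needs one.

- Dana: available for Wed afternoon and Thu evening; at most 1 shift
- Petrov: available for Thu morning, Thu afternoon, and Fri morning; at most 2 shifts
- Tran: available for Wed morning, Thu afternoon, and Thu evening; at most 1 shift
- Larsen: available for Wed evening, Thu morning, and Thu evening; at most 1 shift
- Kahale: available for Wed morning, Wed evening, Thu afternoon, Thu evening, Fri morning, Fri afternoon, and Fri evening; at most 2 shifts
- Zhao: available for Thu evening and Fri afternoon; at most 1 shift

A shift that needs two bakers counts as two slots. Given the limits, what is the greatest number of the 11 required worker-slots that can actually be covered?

Total capacity across all bakers is 1+2+1+1+2+1 = 8, and 11 slots are needed, so at most 8 can be filled.
An assignment achieving 8: Wed morning→Tran, Wed afternoon→Dana, Wed evening→Larsen+Kahale, Thu morning→Petrov, Fri morning→Petrov, Fri afternoon→Zhao, Fri evening→Kahale.
Loads: Dana 1/1, Petrov 2/2, Tran 1/1, Larsen 1/1, Kahale 2/2, Zhao 1/1.

8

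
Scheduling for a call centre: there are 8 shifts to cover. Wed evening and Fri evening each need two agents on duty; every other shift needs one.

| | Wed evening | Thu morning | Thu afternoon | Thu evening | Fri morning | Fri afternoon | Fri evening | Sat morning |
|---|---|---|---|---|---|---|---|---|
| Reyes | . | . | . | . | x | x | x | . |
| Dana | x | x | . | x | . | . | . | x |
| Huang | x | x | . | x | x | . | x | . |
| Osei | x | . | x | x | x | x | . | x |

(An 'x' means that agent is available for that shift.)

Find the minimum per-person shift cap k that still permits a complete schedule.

3

With 4 agents and 10 worker-slots to fill, someone must work at least ⌈10/4⌉ = 3 shifts, so k ≥ 3.
k = 3 works: Wed evening→Dana+Huang, Thu morning→Dana, Thu afternoon→Osei, Thu evening→Huang, Fri morning→Reyes, Fri afternoon→Reyes, Fri evening→Reyes+Huang, Sat morning→Dana.
Loads: Reyes 3, Dana 3, Huang 3, Osei 1 — all ≤ 3.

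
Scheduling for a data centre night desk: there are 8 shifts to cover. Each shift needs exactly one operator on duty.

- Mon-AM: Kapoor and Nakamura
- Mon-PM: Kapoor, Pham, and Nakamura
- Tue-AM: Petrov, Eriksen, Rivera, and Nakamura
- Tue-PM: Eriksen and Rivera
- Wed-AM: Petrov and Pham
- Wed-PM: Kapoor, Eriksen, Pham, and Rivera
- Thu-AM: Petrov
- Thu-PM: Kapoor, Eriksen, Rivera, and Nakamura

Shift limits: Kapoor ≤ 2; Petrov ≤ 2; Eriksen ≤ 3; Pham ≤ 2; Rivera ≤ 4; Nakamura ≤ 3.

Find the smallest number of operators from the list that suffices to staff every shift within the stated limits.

3

8 slots to fill and no one can take more than 4, so at least ⌈8/4⌉ = 2 operators are needed.
Any 2 operators together have capacity at most 4+3 = 7 < 8 slots, so 2 can never suffice.
Kapoor, Petrov, and Rivera alone can cover everything: Mon-AM→Kapoor, Mon-PM→Kapoor, Tue-AM→Rivera, Tue-PM→Rivera, Wed-AM→Petrov, Wed-PM→Rivera, Thu-AM→Petrov, Thu-PM→Rivera.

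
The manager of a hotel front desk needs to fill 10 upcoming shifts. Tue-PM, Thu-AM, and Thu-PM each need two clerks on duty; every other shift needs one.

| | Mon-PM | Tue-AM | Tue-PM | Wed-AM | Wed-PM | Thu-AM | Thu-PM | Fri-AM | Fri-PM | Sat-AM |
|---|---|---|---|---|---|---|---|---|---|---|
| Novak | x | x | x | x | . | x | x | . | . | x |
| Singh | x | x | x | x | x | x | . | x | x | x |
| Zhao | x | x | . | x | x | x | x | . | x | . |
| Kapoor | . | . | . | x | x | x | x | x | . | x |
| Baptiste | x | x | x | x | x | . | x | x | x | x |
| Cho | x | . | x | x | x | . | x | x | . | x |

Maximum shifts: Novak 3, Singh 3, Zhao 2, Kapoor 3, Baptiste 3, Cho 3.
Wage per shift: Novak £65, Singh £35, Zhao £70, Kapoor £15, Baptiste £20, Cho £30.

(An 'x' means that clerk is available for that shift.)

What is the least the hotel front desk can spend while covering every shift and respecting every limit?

£365

Picking the cheapest available clerk for each shift independently would cost £255, but that ignores the shift limits.
An optimal schedule: Mon-PM→Baptiste, Tue-AM→Baptiste, Tue-PM→Cho+Singh, Wed-AM→Singh, Wed-PM→Kapoor, Thu-AM→Kapoor+Singh, Thu-PM→Cho+Novak, Fri-AM→Kapoor, Fri-PM→Baptiste, Sat-AM→Cho.
Total: 20 + 20 + 30 + 35 + 35 + 15 + 15 + 35 + 30 + 65 + 15 + 20 + 30 = £365.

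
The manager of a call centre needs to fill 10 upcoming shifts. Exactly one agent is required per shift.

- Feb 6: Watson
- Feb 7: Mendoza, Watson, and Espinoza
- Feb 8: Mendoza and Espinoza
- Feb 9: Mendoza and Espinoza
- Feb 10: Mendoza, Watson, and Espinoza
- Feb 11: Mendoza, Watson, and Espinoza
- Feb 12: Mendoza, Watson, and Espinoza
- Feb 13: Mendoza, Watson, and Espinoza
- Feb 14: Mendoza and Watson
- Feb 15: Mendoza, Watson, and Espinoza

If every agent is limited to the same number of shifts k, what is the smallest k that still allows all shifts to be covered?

4

With 3 agents and 10 worker-slots to fill, someone must work at least ⌈10/3⌉ = 4 shifts, so k ≥ 4.
k = 4 works: Feb 6→Watson, Feb 7→Mendoza, Feb 8→Mendoza, Feb 9→Mendoza, Feb 10→Watson, Feb 11→Watson, Feb 12→Watson, Feb 13→Espinoza, Feb 14→Mendoza, Feb 15→Espinoza.
Loads: Mendoza 4, Watson 4, Espinoza 2 — all ≤ 4.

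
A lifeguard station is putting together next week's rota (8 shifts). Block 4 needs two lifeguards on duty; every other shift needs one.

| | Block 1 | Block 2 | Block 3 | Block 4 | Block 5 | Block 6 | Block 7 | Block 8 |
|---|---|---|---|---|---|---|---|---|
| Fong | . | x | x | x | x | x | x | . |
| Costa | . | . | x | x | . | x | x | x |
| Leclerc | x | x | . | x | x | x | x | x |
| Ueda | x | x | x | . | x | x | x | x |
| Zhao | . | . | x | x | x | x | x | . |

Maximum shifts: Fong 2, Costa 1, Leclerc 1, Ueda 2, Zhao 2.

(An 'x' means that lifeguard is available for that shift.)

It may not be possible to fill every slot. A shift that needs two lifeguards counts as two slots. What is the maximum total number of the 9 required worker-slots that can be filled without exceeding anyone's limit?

8

Total capacity across all lifeguards is 2+1+1+2+2 = 8, and 9 slots are needed, so at most 8 can be filled.
An assignment achieving 8: Block 1→Leclerc, Block 2→Fong, Block 3→Fong, Block 4→Zhao, Block 5→Ueda, Block 6→Ueda, Block 7→Zhao, Block 8→Costa.
Loads: Fong 2/2, Costa 1/1, Leclerc 1/1, Ueda 2/2, Zhao 2/2.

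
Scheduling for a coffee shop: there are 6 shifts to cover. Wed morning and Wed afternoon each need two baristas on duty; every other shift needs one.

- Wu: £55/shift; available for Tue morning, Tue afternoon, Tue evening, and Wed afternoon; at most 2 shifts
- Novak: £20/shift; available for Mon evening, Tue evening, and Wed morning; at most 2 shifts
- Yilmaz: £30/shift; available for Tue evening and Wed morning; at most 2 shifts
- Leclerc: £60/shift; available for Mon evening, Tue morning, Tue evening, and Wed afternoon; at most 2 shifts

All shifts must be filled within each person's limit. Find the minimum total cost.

Tue afternoon can only be covered by Wu, so that assignment is forced.
Wed morning can only be covered by Novak and Yilmaz, so that assignment is forced.
Wed afternoon can only be covered by Wu and Leclerc, so that assignment is forced.
Picking the cheapest available barista for each shift independently would cost £315, but that ignores the shift limits.
An optimal schedule: Mon evening→Novak, Tue morning→Leclerc, Tue afternoon→Wu, Tue evening→Yilmaz, Wed morning→Novak+Yilmaz, Wed afternoon→Wu+Leclerc.
Total: 20 + 60 + 55 + 30 + 20 + 30 + 55 + 60 = £330.

£330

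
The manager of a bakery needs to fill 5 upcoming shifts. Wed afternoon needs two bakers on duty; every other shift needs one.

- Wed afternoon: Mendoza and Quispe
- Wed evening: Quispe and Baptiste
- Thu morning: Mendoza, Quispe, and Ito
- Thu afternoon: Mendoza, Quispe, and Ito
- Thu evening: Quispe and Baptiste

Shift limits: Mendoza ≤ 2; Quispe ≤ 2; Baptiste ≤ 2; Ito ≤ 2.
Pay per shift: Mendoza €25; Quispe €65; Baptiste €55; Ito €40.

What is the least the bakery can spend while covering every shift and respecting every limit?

Wed afternoon can only be covered by Mendoza and Quispe, so that assignment is forced.
Picking the cheapest available baker for each shift independently would cost €250, but that ignores the shift limits.
An optimal schedule: Wed afternoon→Mendoza+Quispe, Wed evening→Baptiste, Thu morning→Mendoza, Thu afternoon→Ito, Thu evening→Baptiste.
Total: 25 + 65 + 55 + 25 + 40 + 55 = €265.

€265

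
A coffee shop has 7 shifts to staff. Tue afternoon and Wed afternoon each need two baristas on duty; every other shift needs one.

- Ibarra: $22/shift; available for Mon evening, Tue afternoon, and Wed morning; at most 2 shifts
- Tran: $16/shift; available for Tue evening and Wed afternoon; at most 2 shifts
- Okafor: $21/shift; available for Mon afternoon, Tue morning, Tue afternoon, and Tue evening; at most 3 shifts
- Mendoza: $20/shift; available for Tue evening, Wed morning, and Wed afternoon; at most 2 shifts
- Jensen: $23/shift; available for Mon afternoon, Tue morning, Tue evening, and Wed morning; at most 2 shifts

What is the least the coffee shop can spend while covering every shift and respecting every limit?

$179

Mon evening can only be covered by Ibarra, so that assignment is forced.
Tue afternoon can only be covered by Ibarra and Okafor, so that assignment is forced.
Wed afternoon can only be covered by Tran and Mendoza, so that assignment is forced.
Picking the cheapest available barista for each shift independently would cost $179, and that bound is achievable.
An optimal schedule: Mon afternoon→Okafor, Mon evening→Ibarra, Tue morning→Okafor, Tue afternoon→Ibarra+Okafor, Tue evening→Tran, Wed morning→Mendoza, Wed afternoon→Tran+Mendoza.
Total: 21 + 22 + 21 + 22 + 21 + 16 + 20 + 16 + 20 = $179.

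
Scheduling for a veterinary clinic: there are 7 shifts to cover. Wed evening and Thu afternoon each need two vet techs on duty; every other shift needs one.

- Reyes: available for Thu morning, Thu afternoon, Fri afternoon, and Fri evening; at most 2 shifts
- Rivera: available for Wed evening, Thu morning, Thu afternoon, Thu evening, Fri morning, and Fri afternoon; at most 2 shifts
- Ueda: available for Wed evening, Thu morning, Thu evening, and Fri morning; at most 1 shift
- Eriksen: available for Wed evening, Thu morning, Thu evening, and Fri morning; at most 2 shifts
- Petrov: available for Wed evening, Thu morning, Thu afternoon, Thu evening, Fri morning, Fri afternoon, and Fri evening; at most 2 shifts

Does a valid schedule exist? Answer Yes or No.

Yes

One valid schedule: Wed evening→Eriksen+Petrov, Thu morning→Petrov, Thu afternoon→Reyes+Rivera, Thu evening→Ueda, Fri morning→Eriksen, Fri afternoon→Rivera, Fri evening→Reyes.
Loads: Reyes 2/2, Rivera 2/2, Ueda 1/1, Eriksen 2/2, Petrov 2/2 — all within limits.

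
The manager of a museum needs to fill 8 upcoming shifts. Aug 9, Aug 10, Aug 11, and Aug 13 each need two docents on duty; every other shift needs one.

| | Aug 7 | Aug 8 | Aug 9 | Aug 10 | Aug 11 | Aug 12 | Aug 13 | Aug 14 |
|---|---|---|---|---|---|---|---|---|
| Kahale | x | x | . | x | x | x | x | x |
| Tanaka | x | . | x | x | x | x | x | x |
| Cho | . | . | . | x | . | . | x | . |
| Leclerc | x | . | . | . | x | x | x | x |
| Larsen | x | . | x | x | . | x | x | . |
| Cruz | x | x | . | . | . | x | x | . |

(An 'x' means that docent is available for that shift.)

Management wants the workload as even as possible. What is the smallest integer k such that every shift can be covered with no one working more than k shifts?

2

With 6 docents and 12 worker-slots to fill, someone must work at least ⌈12/6⌉ = 2 shifts, so k ≥ 2.
k = 2 works: Aug 7→Leclerc, Aug 8→Kahale, Aug 9→Tanaka+Larsen, Aug 10→Cho+Larsen, Aug 11→Kahale+Tanaka, Aug 12→Cruz, Aug 13→Cho+Cruz, Aug 14→Leclerc.
Loads: Kahale 2, Tanaka 2, Cho 2, Leclerc 2, Larsen 2, Cruz 2 — all ≤ 2.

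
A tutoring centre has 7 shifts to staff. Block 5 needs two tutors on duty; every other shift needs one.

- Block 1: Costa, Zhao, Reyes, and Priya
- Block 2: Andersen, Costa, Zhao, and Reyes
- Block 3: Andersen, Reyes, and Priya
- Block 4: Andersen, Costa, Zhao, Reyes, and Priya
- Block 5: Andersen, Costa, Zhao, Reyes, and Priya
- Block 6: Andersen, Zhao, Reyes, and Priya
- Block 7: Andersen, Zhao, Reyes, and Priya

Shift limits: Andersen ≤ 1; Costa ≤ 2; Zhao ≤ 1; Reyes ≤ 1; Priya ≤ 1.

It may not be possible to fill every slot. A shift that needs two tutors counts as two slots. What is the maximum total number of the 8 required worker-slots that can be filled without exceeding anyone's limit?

6

Total capacity across all tutors is 1+2+1+1+1 = 6, and 8 slots are needed, so at most 6 can be filled.
An assignment achieving 6: Block 1→Costa, Block 2→Costa, Block 3→Andersen, Block 4→Priya, Block 6→Zhao, Block 7→Reyes.
Loads: Andersen 1/1, Costa 2/2, Zhao 1/1, Reyes 1/1, Priya 1/1.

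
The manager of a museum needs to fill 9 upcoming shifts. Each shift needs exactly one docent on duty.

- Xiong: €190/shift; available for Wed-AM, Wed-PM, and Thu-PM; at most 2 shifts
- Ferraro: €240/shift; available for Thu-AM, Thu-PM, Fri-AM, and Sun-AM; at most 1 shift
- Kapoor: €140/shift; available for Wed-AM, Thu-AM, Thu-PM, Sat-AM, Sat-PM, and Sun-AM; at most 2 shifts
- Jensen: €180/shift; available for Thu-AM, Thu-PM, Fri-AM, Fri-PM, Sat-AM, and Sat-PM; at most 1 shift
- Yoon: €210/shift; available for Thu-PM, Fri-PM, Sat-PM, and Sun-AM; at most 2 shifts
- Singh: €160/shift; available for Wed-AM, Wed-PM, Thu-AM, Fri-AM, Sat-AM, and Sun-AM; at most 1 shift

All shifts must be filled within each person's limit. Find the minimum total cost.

€1660

Picking the cheapest available docent for each shift independently would cost €1340, but that ignores the shift limits.
An optimal schedule: Wed-AM→Xiong, Wed-PM→Xiong, Thu-AM→Singh, Thu-PM→Yoon, Fri-AM→Ferraro, Fri-PM→Jensen, Sat-AM→Kapoor, Sat-PM→Kapoor, Sun-AM→Yoon.
Total: 190 + 190 + 160 + 210 + 240 + 180 + 140 + 140 + 210 = €1660.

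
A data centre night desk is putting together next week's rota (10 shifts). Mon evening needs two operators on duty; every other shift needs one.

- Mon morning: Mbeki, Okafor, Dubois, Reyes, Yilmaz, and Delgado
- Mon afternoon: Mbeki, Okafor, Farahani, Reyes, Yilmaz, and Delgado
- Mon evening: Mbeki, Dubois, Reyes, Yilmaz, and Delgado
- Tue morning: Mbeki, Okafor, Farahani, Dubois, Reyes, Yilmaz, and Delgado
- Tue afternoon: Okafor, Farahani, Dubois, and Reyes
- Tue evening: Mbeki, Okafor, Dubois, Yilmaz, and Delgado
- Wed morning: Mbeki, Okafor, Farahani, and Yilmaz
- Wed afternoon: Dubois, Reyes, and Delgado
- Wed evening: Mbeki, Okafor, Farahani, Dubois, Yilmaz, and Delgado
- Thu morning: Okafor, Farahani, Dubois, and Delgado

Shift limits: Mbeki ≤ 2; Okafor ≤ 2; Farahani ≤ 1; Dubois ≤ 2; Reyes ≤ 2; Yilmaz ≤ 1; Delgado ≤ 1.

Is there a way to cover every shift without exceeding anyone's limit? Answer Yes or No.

One valid schedule: Mon morning→Dubois, Mon afternoon→Farahani, Mon evening→Reyes+Delgado, Tue morning→Reyes, Tue afternoon→Okafor, Tue evening→Mbeki, Wed morning→Mbeki, Wed afternoon→Dubois, Wed evening→Yilmaz, Thu morning→Okafor.
Loads: Mbeki 2/2, Okafor 2/2, Farahani 1/1, Dubois 2/2, Reyes 2/2, Yilmaz 1/1, Delgado 1/1 — all within limits.

Yes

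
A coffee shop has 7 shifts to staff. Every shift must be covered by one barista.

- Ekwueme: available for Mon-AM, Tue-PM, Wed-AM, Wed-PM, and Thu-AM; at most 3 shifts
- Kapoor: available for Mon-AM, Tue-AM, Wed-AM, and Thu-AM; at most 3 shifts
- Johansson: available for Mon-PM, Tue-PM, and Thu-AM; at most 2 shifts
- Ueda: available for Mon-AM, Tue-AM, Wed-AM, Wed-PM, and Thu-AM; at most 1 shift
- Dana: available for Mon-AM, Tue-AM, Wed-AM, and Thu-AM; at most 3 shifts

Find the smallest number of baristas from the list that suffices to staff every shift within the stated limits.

3

7 slots to fill and no one can take more than 3, so at least ⌈7/3⌉ = 3 baristas are needed.
Ekwueme, Kapoor, and Johansson alone can cover everything: Mon-AM→Ekwueme, Mon-PM→Johansson, Tue-AM→Kapoor, Tue-PM→Ekwueme, Wed-AM→Kapoor, Wed-PM→Ekwueme, Thu-AM→Kapoor.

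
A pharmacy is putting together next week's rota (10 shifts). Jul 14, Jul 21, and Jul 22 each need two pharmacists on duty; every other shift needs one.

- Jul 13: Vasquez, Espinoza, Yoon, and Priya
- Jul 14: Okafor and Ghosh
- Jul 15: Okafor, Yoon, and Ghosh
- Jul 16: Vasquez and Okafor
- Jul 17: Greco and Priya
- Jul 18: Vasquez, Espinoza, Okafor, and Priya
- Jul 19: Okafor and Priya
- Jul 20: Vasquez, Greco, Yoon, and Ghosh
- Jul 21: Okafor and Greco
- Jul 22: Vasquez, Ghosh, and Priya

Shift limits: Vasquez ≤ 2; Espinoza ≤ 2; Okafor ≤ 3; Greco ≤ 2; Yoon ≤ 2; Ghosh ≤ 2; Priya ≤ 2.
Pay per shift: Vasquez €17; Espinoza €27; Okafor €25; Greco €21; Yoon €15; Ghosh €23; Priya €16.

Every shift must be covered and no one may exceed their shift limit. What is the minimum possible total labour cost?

Jul 14 can only be covered by Okafor and Ghosh, so that assignment is forced.
Jul 21 can only be covered by Okafor and Greco, so that assignment is forced.
Picking the cheapest available pharmacist for each shift independently would cost €237, but that ignores the shift limits.
An optimal schedule: Jul 13→Yoon, Jul 14→Ghosh+Okafor, Jul 15→Yoon, Jul 16→Vasquez, Jul 17→Priya, Jul 18→Okafor, Jul 19→Priya, Jul 20→Greco, Jul 21→Greco+Okafor, Jul 22→Vasquez+Ghosh.
Total: 15 + 23 + 25 + 15 + 17 + 16 + 25 + 16 + 21 + 21 + 25 + 17 + 23 = €259.

€259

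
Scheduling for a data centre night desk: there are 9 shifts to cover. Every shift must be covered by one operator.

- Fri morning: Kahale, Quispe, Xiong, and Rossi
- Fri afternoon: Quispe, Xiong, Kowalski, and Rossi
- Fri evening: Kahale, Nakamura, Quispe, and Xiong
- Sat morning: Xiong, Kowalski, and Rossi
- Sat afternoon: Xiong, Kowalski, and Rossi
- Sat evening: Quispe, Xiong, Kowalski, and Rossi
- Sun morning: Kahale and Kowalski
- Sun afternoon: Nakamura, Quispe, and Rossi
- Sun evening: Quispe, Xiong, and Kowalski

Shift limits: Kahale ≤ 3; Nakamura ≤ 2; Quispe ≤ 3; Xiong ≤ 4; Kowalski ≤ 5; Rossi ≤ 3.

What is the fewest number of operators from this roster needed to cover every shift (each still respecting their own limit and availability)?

3

9 slots to fill and no one can take more than 5, so at least ⌈9/5⌉ = 2 operators are needed.
No set of 2 operators can cover every shift (each such set leaves at least one shift with no one available or exceeds a cap).
Kahale, Nakamura, and Kowalski alone can cover everything: Fri morning→Kahale, Fri afternoon→Kowalski, Fri evening→Kahale, Sat morning→Kowalski, Sat afternoon→Kowalski, Sat evening→Kowalski, Sun morning→Kahale, Sun afternoon→Nakamura, Sun evening→Kowalski.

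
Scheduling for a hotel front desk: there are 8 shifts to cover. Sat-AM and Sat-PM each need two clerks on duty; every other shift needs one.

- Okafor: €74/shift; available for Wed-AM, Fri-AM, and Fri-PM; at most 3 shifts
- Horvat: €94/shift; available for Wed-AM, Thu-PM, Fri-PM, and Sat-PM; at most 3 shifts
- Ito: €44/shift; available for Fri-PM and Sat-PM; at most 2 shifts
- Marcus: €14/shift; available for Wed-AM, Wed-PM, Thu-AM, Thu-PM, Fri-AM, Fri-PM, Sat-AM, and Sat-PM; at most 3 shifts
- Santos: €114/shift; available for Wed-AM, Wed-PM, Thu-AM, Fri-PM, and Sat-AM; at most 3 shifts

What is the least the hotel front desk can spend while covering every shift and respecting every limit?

Sat-AM can only be covered by Marcus and Santos, so that assignment is forced.
Picking the cheapest available clerk for each shift independently would cost €270, but that ignores the shift limits.
An optimal schedule: Wed-AM→Okafor, Wed-PM→Marcus, Thu-AM→Marcus, Thu-PM→Horvat, Fri-AM→Okafor, Fri-PM→Ito, Sat-AM→Marcus+Santos, Sat-PM→Ito+Horvat.
Total: 74 + 14 + 14 + 94 + 74 + 44 + 14 + 114 + 44 + 94 = €580.

€580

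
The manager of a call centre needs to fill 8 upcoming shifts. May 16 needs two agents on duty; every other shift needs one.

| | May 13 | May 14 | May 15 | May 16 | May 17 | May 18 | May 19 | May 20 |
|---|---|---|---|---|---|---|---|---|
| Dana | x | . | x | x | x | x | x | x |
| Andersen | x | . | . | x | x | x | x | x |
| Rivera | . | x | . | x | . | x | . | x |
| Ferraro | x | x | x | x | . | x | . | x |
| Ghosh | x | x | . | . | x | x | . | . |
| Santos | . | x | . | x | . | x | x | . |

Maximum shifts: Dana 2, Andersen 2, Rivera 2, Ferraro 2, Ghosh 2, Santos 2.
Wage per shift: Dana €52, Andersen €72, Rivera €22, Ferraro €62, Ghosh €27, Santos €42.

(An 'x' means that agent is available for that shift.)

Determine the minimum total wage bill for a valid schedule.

Picking the cheapest available agent for each shift independently would cost €278, but that ignores the shift limits.
An optimal schedule: May 13→Ghosh, May 14→Rivera, May 15→Dana, May 16→Dana+Ferraro, May 17→Ghosh, May 18→Santos, May 19→Santos, May 20→Rivera.
Total: 27 + 22 + 52 + 52 + 62 + 27 + 42 + 42 + 22 = €348.

€348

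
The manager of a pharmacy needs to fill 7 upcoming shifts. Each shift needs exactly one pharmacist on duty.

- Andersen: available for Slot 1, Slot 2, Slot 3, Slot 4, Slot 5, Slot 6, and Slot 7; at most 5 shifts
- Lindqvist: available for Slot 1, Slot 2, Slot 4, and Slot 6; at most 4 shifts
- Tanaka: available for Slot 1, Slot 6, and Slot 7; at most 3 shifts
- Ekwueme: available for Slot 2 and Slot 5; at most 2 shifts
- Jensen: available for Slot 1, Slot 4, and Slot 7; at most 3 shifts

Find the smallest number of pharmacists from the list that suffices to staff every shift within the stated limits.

7 slots to fill and no one can take more than 5, so at least ⌈7/5⌉ = 2 pharmacists are needed.
Andersen and Lindqvist alone can cover everything: Slot 1→Andersen, Slot 2→Andersen, Slot 3→Andersen, Slot 4→Lindqvist, Slot 5→Andersen, Slot 6→Lindqvist, Slot 7→Andersen.

2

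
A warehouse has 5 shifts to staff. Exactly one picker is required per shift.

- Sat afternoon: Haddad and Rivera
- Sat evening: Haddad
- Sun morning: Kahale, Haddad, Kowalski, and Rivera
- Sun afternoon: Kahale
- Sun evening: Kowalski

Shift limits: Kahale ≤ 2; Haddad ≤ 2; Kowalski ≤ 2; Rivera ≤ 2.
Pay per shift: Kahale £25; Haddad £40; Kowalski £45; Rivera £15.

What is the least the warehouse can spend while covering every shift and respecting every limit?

£140

Sat evening can only be covered by Haddad, so that assignment is forced.
Sun afternoon can only be covered by Kahale, so that assignment is forced.
Sun evening can only be covered by Kowalski, so that assignment is forced.
Picking the cheapest available picker for each shift independently would cost £140, and that bound is achievable.
An optimal schedule: Sat afternoon→Rivera, Sat evening→Haddad, Sun morning→Rivera, Sun afternoon→Kahale, Sun evening→Kowalski.
Total: 15 + 40 + 15 + 25 + 45 = £140.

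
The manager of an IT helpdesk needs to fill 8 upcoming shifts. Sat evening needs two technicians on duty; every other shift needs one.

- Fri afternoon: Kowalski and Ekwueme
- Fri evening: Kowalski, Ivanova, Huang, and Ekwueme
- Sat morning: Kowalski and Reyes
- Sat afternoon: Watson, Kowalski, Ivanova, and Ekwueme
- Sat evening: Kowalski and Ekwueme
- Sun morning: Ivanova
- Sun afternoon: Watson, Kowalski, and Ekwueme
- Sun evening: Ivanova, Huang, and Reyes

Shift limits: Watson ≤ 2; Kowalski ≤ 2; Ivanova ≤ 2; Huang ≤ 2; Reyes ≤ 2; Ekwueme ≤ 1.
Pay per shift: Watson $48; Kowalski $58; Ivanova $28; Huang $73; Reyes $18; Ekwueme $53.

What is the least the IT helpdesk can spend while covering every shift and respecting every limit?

Sat evening can only be covered by Kowalski and Ekwueme, so that assignment is forced.
Sun morning can only be covered by Ivanova, so that assignment is forced.
Picking the cheapest available technician for each shift independently would cost $332, but that ignores the shift limits.
An optimal schedule: Fri afternoon→Kowalski, Fri evening→Ivanova, Sat morning→Reyes, Sat afternoon→Watson, Sat evening→Ekwueme+Kowalski, Sun morning→Ivanova, Sun afternoon→Watson, Sun evening→Reyes.
Total: 58 + 28 + 18 + 48 + 53 + 58 + 28 + 48 + 18 = $357.

$357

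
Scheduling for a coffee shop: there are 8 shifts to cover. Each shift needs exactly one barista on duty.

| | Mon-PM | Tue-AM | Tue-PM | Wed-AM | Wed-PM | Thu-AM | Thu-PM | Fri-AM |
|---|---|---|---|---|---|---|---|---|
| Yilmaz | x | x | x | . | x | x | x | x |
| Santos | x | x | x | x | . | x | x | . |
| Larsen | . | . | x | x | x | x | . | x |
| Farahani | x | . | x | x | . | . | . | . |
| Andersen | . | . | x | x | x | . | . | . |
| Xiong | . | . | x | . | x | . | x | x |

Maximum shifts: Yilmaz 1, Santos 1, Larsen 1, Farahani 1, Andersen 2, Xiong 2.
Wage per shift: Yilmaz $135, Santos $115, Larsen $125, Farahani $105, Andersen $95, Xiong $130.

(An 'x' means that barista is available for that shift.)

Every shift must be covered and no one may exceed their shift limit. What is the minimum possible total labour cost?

$930

Picking the cheapest available barista for each shift independently would cost $860, but that ignores the shift limits.
An optimal schedule: Mon-PM→Santos, Tue-AM→Yilmaz, Tue-PM→Andersen, Wed-AM→Farahani, Wed-PM→Andersen, Thu-AM→Larsen, Thu-PM→Xiong, Fri-AM→Xiong.
Total: 115 + 135 + 95 + 105 + 95 + 125 + 130 + 130 = $930.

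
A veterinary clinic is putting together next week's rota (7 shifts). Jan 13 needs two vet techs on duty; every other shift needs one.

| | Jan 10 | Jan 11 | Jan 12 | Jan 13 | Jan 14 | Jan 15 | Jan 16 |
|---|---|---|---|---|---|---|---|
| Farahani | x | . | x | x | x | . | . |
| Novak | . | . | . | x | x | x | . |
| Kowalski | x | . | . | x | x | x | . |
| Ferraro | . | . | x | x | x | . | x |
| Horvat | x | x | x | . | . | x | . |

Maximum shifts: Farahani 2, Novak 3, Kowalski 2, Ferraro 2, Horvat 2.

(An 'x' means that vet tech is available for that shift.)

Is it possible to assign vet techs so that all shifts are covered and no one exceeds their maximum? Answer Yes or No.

Jan 11 can only be covered by Horvat, so that assignment is forced.
Jan 16 can only be covered by Ferraro, so that assignment is forced.
One valid schedule: Jan 10→Farahani, Jan 11→Horvat, Jan 12→Farahani, Jan 13→Novak+Kowalski, Jan 14→Novak, Jan 15→Novak, Jan 16→Ferraro.
Loads: Farahani 2/2, Novak 3/3, Kowalski 1/2, Ferraro 1/2, Horvat 1/2 — all within limits.

Yes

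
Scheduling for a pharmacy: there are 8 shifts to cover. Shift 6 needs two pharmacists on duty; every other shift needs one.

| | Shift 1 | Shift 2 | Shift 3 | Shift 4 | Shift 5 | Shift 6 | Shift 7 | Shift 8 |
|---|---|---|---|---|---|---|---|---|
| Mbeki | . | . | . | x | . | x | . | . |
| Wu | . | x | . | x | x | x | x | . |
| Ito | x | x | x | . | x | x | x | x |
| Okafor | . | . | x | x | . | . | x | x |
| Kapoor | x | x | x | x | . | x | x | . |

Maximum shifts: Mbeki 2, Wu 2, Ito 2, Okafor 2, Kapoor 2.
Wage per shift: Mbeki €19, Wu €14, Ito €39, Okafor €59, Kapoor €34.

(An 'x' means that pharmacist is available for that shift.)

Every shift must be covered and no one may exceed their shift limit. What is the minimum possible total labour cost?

Picking the cheapest available pharmacist for each shift independently would cost €196, but that ignores the shift limits.
An optimal schedule: Shift 1→Kapoor, Shift 2→Wu, Shift 3→Kapoor, Shift 4→Mbeki, Shift 5→Wu, Shift 6→Mbeki+Ito, Shift 7→Okafor, Shift 8→Ito.
Total: 34 + 14 + 34 + 19 + 14 + 19 + 39 + 59 + 39 = €271.

€271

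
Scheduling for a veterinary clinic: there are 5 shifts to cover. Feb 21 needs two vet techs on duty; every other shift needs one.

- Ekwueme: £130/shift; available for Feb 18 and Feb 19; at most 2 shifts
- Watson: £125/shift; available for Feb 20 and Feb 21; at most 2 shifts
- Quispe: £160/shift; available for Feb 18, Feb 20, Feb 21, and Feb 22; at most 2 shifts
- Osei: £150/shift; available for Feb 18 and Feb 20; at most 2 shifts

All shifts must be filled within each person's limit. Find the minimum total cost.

£830

Feb 19 can only be covered by Ekwueme, so that assignment is forced.
Feb 21 can only be covered by Watson and Quispe, so that assignment is forced.
Feb 22 can only be covered by Quispe, so that assignment is forced.
Picking the cheapest available vet tech for each shift independently would cost £830, and that bound is achievable.
An optimal schedule: Feb 18→Ekwueme, Feb 19→Ekwueme, Feb 20→Watson, Feb 21→Watson+Quispe, Feb 22→Quispe.
Total: 130 + 130 + 125 + 125 + 160 + 160 = £830.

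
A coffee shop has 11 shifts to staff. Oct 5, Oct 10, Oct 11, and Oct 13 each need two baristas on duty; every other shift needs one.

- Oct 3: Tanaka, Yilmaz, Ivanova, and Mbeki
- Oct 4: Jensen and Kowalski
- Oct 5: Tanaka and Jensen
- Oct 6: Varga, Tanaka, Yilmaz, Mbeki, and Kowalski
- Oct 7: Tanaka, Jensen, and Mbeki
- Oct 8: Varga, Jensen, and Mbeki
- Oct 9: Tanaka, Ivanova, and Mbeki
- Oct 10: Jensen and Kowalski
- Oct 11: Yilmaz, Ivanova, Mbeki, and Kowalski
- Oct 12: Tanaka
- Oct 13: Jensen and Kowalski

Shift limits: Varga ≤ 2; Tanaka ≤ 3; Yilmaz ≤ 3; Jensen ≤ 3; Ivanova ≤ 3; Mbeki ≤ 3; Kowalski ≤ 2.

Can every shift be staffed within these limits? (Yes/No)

No

Total capacity is 19 and 15 slots are needed, so capacity alone doesn't rule it out.
Shifts {Oct 4, Oct 5, Oct 10, Oct 13} need 7 worker-slots in total, but the baristas available for any of those shifts (Tanaka, Jensen, and Kowalski) can supply at most 6 among them. So no valid schedule exists.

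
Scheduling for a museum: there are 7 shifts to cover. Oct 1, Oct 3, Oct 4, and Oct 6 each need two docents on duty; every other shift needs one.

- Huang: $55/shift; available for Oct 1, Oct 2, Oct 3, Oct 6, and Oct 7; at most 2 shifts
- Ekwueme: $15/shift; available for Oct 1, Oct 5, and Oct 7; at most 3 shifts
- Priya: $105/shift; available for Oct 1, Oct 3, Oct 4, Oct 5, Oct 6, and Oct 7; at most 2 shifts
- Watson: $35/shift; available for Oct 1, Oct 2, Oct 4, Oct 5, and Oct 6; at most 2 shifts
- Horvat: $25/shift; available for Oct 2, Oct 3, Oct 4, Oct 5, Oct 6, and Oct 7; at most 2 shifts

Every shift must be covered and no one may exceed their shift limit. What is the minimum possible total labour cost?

$485

Picking the cheapest available docent for each shift independently would cost $305, but that ignores the shift limits.
An optimal schedule: Oct 1→Ekwueme+Watson, Oct 2→Huang, Oct 3→Huang+Priya, Oct 4→Priya+Horvat, Oct 5→Ekwueme, Oct 6→Watson+Horvat, Oct 7→Ekwueme.
Total: 15 + 35 + 55 + 55 + 105 + 105 + 25 + 15 + 35 + 25 + 15 = $485.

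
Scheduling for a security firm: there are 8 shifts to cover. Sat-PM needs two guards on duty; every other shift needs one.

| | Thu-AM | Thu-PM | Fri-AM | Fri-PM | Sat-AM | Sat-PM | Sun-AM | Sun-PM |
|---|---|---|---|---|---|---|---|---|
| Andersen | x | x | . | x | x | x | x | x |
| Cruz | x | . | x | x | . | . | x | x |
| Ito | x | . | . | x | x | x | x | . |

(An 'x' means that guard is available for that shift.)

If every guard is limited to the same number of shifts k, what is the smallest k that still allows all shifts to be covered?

With 3 guards and 9 worker-slots to fill, someone must work at least ⌈9/3⌉ = 3 shifts, so k ≥ 3.
k = 3 works: Thu-AM→Cruz, Thu-PM→Andersen, Fri-AM→Cruz, Fri-PM→Ito, Sat-AM→Andersen, Sat-PM→Andersen+Ito, Sun-AM→Ito, Sun-PM→Cruz.
Loads: Andersen 3, Cruz 3, Ito 3 — all ≤ 3.

3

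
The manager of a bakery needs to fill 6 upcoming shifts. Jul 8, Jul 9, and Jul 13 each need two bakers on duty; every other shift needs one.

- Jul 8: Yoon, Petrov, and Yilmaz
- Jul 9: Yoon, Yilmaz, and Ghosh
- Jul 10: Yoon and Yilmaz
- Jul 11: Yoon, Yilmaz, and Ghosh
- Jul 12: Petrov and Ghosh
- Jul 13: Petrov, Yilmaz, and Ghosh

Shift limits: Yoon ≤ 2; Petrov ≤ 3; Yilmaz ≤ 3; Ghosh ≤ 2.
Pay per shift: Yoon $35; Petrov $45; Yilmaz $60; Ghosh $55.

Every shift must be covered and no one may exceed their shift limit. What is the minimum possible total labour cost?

Picking the cheapest available baker for each shift independently would cost $385, but that ignores the shift limits.
An optimal schedule: Jul 8→Yoon+Petrov, Jul 9→Ghosh+Yilmaz, Jul 10→Yoon, Jul 11→Ghosh, Jul 12→Petrov, Jul 13→Petrov+Yilmaz.
Total: 35 + 45 + 55 + 60 + 35 + 55 + 45 + 45 + 60 = $435.

$435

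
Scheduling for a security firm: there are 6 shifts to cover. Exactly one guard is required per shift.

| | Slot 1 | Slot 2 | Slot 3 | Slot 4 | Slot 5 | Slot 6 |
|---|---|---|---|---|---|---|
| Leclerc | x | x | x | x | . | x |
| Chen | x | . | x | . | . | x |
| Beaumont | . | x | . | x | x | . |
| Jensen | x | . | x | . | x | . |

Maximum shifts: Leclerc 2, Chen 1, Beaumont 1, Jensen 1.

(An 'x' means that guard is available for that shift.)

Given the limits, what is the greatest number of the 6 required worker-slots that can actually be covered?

5

Total capacity across all guards is 2+1+1+1 = 5, and 6 slots are needed, so at most 5 can be filled.
An assignment achieving 5: Slot 1→Jensen, Slot 2→Leclerc, Slot 4→Leclerc, Slot 5→Beaumont, Slot 6→Chen.
Loads: Leclerc 2/2, Chen 1/1, Beaumont 1/1, Jensen 1/1.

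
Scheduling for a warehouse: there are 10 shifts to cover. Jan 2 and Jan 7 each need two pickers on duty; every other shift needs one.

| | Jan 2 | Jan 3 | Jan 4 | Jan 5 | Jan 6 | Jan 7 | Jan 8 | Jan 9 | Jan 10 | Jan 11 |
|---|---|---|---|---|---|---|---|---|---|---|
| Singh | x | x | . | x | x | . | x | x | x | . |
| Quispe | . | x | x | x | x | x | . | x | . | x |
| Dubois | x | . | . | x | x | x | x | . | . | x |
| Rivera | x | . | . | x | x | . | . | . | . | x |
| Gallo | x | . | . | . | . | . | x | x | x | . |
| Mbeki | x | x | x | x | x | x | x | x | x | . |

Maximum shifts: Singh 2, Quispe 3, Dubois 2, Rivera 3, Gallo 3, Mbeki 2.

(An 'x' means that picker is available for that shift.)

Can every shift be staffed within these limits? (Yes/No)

One valid schedule: Jan 2→Rivera+Gallo, Jan 3→Singh, Jan 4→Quispe, Jan 5→Rivera, Jan 6→Rivera, Jan 7→Quispe+Dubois, Jan 8→Dubois, Jan 9→Gallo, Jan 10→Singh, Jan 11→Quispe.
Loads: Singh 2/2, Quispe 3/3, Dubois 2/2, Rivera 3/3, Gallo 2/3, Mbeki 0/2 — all within limits.

Yes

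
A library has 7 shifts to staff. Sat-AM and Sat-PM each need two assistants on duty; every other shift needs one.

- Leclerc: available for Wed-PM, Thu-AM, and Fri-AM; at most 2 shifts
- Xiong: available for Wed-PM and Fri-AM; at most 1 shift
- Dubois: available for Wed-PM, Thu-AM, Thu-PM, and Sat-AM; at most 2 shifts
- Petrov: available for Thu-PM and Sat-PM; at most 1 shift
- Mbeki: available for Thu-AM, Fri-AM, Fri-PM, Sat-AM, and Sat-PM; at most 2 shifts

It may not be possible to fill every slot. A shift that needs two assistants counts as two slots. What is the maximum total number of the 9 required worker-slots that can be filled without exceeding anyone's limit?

Total capacity across all assistants is 2+1+2+1+2 = 8, and 9 slots are needed, so at most 8 can be filled.
An assignment achieving 8: Wed-PM→Leclerc, Thu-AM→Leclerc, Thu-PM→Dubois, Fri-AM→Xiong, Fri-PM→Mbeki, Sat-AM→Dubois+Mbeki, Sat-PM→Petrov.
Loads: Leclerc 2/2, Xiong 1/1, Dubois 2/2, Petrov 1/1, Mbeki 2/2.

8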